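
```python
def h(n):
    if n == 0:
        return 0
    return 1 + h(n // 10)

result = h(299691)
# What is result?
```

Count of digits of 299691: 6

Answer: 6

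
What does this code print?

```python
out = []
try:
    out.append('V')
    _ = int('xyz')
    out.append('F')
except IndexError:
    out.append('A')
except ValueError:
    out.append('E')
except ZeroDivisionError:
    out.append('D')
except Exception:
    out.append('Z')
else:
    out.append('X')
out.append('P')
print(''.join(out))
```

Execution trace: 'V' (try body) → 'E' (except ValueError) → 'P' (after the try/except). Output: VEP

Answer: VEP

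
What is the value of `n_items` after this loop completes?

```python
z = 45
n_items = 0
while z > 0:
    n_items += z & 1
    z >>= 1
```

Count set bits in 45 (binary: 0b101101)
`n_items` takes the values: 0 → 1 → 2 → 3 → 4

Answer: 4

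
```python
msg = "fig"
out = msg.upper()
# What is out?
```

Trace:
`msg = "fig"` → msg = 'fig'
`out = msg.upper()` → out = 'FIG'
So out = 'FIG'

Answer: 'FIG'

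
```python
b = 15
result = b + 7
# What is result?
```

Trace:
`b = 15` → b = 15
`result = b + 7` → result = 22
So result = 22

Answer: 22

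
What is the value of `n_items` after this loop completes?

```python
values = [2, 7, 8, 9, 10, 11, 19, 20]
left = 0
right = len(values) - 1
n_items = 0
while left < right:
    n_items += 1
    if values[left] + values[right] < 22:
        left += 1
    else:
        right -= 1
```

Steps to find pair summing to 22
`n_items` takes the values: 0 → 1 → 2 → 3 → 4 → 5 → 6 → 7

Answer: 7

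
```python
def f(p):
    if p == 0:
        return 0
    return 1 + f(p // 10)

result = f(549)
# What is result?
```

Count of digits of 549: 3

Answer: 3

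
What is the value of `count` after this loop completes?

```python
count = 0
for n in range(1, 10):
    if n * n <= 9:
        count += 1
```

Count numbers where n² ≤ 9
`count` takes the values: 0 → 1 → 2 → 3

Answer: 3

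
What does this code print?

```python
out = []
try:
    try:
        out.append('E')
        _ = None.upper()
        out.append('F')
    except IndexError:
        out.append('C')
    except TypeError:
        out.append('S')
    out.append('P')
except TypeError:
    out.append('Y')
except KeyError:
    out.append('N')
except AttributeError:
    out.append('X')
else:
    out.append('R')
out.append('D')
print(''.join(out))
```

Execution trace: 'E' (inner try body) → 'X' (except AttributeError) → 'D' (after the try/except). Output: EXD

Answer: EXD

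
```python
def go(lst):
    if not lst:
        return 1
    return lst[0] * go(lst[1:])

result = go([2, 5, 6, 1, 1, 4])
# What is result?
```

Product over [2, 5, 6, 1, 1, 4] = 2 * 5 * 6 * 1 * 1 * 4 = 240

Answer: 240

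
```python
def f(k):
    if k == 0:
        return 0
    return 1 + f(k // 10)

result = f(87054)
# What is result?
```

Count of digits of 87054: 5

Answer: 5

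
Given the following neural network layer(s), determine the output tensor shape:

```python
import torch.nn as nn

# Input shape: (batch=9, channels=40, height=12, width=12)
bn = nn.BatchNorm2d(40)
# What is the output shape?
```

Input: (9, 40, 12, 12) -> Output: (9, 40, 12, 12)

Answer: (9, 40, 12, 12)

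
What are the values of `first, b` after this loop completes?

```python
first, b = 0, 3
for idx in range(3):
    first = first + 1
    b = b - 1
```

first goes 0→3, b goes 3→0
`first, b` takes the values: (0, 3) → (1, 3) → (1, 2) → (2, 2) → (2, 1) → (3, 1) → (3, 0)

Answer: 3, 0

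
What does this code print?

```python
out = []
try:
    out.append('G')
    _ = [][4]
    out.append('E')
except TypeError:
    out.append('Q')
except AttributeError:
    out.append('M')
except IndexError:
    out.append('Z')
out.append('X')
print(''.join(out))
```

Execution trace: 'G' (try body) → 'Z' (except IndexError) → 'X' (after the try/except). Output: GZX

Answer: GZX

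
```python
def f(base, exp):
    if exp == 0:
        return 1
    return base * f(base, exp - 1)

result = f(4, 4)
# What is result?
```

f(4, 4) = 4 * 4 * 4 * 4 = 256

Answer: 256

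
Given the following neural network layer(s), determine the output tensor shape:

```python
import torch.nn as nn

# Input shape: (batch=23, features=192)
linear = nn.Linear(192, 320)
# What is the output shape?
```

Input: (23, 192) -> Output: (23, 320)

Answer: (23, 320)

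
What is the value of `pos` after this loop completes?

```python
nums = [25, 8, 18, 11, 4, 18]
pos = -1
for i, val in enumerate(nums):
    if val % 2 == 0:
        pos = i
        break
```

First even number index in [25, 8, 18, 11, 4, 18]
`pos` takes the values: -1 → 1

Answer: 1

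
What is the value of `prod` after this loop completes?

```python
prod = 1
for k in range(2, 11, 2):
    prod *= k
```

Product of even numbers 2 to 10
`prod` takes the values: 1 → 2 → 8 → 48 → 384 → 3840

Answer: 3840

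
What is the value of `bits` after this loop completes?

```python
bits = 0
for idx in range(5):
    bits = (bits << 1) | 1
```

Build 5 consecutive 1-bits: 0b11111
`bits` takes the values: 0 → 1 → 3 → 7 → 15 → 31

Answer: 31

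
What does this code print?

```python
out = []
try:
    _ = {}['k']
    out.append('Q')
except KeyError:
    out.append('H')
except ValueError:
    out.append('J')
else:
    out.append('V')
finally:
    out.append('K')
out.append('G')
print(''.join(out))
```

Execution trace: 'H' (except KeyError) → 'K' (finally) → 'G' (after the try/except). Output: HKG

Answer: HKG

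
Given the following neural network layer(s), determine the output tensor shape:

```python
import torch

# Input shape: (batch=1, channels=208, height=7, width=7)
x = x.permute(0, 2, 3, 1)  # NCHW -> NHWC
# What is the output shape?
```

Input: (1, 208, 7, 7) -> Output: (1, 7, 7, 208)

Answer: (1, 7, 7, 208)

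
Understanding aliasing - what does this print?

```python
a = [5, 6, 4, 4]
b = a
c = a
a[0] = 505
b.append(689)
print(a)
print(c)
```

Key concept: multiple aliases.
Step by step:
`a = [5, 6, 4, 4]` → a = [5, 6, 4, 4]
`b = a` → b = [5, 6, 4, 4] (same object as a)
`c = a` → c = [5, 6, 4, 4] (same object as a, b)
`a[0] = 505` → a = [505, 6, 4, 4] (same object as b, c); b = [505, 6, 4, 4] (same object as a, c); c = [505, 6, 4, 4] (same object as a, b)
`b.append(689)` → a = [505, 6, 4, 4, 689] (same object as b, c); b = [505, 6, 4, 4, 689] (same object as a, c); c = [505, 6, 4, 4, 689] (same object as a, b)
`print(a)` → prints [505, 6, 4, 4, 689]
`print(c)` → prints [505, 6, 4, 4, 689]

Answer:
[505, 6, 4, 4, 689]
[505, 6, 4, 4, 689]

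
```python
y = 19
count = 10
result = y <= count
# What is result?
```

Trace:
`y = 19` → y = 19
`count = 10` → count = 10
`result = y <= count` → result = False
So result = False

Answer: False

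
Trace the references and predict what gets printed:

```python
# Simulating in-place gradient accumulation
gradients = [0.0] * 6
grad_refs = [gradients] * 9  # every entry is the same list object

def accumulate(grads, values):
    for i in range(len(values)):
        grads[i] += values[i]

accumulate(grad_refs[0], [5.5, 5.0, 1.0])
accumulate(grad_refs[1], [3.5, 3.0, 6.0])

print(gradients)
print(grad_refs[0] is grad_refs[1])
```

Key concept: gradient accumulation aliasing.
Step by step:
`gradients = [0.0] * 6` → gradients = [0.0, 0.0, 0.0, 0.0, 0.0, 0.0]
`grad_refs = [gradients] * 9` → grad_refs = [[0.0, 0.0, 0.0, 0.0, 0.0, 0.0], [0.0, 0.0, 0.0, 0.0, 0.0, 0.0], [0.0, 0.0, 0.0, 0.0, 0.0, 0.0], [0.0, 0.0, 0.0, 0.0, 0.0, 0.0], [0.0, 0.0, 0.0, 0.0, 0.0, 0.0], [0.0, 0.0, 0.0, 0.0, 0.0, 0.0], [0.0, 0.0, 0.0, 0.0, 0.0, 0.0], [0.0, 0.0, 0.0, 0.0, 0.0, 0.0], [0.0, 0.0, 0.0, 0.0, 0.0, 0.0]]
`accumulate(grad_refs[0], [5.5, 5.0, 1.0])` → gradients = [5.5, 5.0, 1.0, 0.0, 0.0, 0.0]; grad_refs = [[5.5, 5.0, 1.0, 0.0, 0.0, 0.0], [5.5, 5.0, 1.0, 0.0, 0.0, 0.0], [5.5, 5.0, 1.0, 0.0, 0.0, 0.0], [5.5, 5.0, 1.0, 0.0, 0.0, 0.0], [5.5, 5.0, 1.0, 0.0, 0.0, 0.0], [5.5, 5.0, 1.0, 0.0, 0.0, 0.0], [5.5, 5.0, 1.0, 0.0, 0.0, 0.0], [5.5, 5.0, 1.0, 0.0, 0.0, 0.0], [5.5, 5.0, 1.0, 0.0, 0.0, 0.0]]
`accumulate(grad_refs[1], [3.5, 3.0, 6.0])` → gradients = [9.0, 8.0, 7.0, 0.0, 0.0, 0.0]; grad_refs = [[9.0, 8.0, 7.0, 0.0, 0.0, 0.0], [9.0, 8.0, 7.0, 0.0, 0.0, 0.0], [9.0, 8.0, 7.0, 0.0, 0.0, 0.0], [9.0, 8.0, 7.0, 0.0, 0.0, 0.0], [9.0, 8.0, 7.0, 0.0, 0.0, 0.0], [9.0, 8.0, 7.0, 0.0, 0.0, 0.0], [9.0, 8.0, 7.0, 0.0, 0.0, 0.0], [9.0, 8.0, 7.0, 0.0, 0.0, 0.0], [9.0, 8.0, 7.0, 0.0, 0.0, 0.0]]
`print(gradients)` → prints [9.0, 8.0, 7.0, 0.0, 0.0, 0.0]
`print(grad_refs[0] is grad_refs[1])` → prints True

Answer:
[9.0, 8.0, 7.0, 0.0, 0.0, 0.0]
True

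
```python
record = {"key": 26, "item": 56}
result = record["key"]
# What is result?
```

Trace:
`record = {"key": 26, "item": 56}` → record = {'key': 26, 'item': 56}
`result = record["key"]` → result = 26
So result = 26

Answer: 26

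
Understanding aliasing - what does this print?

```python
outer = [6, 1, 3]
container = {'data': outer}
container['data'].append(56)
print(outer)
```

Key concept: dict holds reference to list.
Step by step:
`outer = [6, 1, 3]` → outer = [6, 1, 3]
`container = {'data': outer}` → container = {'data': [6, 1, 3]}
`container['data'].append(56)` → outer = [6, 1, 3, 56]; container = {'data': [6, 1, 3, 56]}
`print(outer)` → prints [6, 1, 3, 56]

Answer: [6, 1, 3, 56]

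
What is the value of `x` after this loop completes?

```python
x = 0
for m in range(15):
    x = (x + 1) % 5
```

Increment mod 5, 15 times = 0
`x` takes the values: 0 → 1 → 2 → 3 → 4 → 0 → 1 → 2 → 3 → 4 → 0 → 1 → 2 → 3 → 4 → 0

Answer: 0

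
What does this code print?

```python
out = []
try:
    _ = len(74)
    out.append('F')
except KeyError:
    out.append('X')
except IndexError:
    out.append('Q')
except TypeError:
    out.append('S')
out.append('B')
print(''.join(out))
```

Execution trace: 'S' (except TypeError) → 'B' (after the try/except). Output: SB

Answer: SB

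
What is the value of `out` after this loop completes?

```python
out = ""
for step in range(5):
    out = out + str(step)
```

Concatenate digits 0 to 4
`out` takes the values: "" → "0" → "01" → "012" → "0123" → "01234"

Answer: "01234"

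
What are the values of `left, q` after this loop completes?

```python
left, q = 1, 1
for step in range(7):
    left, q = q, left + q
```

Fibonacci: after 7 iterations
`left, q` takes the values: (1, 1) → (1, 2) → (2, 3) → (3, 5) → (5, 8) → (8, 13) → (13, 21) → (21, 34)

Answer: 21, 34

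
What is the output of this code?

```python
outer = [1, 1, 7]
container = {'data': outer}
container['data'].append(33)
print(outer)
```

Key concept: dict holds reference to list.
Step by step:
`outer = [1, 1, 7]` → outer = [1, 1, 7]
`container = {'data': outer}` → container = {'data': [1, 1, 7]}
`container['data'].append(33)` → outer = [1, 1, 7, 33]; container = {'data': [1, 1, 7, 33]}
`print(outer)` → prints [1, 1, 7, 33]

Answer: [1, 1, 7, 33]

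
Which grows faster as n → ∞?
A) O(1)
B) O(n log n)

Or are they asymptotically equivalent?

O(1) vs O(n log n): Higher order terms dominate.

Answer: B) O(n log n) grows faster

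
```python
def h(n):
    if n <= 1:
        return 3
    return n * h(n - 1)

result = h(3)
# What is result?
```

h(3) = 3 * 2 * 3 = 18

Answer: 18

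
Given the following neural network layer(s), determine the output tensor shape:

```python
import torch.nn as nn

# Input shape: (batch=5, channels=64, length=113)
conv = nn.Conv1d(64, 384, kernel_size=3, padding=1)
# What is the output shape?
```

Input: (5, 64, 113) -> Output: (5, 384, 113)

Answer: (5, 384, 113)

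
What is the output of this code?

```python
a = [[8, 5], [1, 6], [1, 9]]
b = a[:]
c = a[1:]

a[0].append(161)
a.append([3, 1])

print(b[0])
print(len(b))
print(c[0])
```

Key concept: slice with nested mutation.
Step by step:
`a = [[8, 5], [1, 6], [1, 9]]` → a = [[8, 5], [1, 6], [1, 9]]
`b = a[:]` → b = [[8, 5], [1, 6], [1, 9]]
`c = a[1:]` → c = [[1, 6], [1, 9]]
`a[0].append(161)` → a = [[8, 5, 161], [1, 6], [1, 9]]; b = [[8, 5, 161], [1, 6], [1, 9]]
`a.append([3, 1])` → a = [[8, 5, 161], [1, 6], [1, 9], [3, 1]]
`print(b[0])` → prints [8, 5, 161]
`print(len(b))` → prints 3
`print(c[0])` → prints [1, 6]

Answer:
[8, 5, 161]
3
[1, 6]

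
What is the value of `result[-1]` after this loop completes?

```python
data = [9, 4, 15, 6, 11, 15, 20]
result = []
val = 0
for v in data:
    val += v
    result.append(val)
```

Cumulative sum ends at 80
`result` takes the values: [] → [9] → [9, 13] → [9, 13, 28] → [9, 13, 28, 34] → [9, 13, 28, 34, 45] → [9, 13, 28, 34, 45, 60] → [9, 13, 28, 34, 45, 60, 80]
So `result[-1]` = 80

Answer: 80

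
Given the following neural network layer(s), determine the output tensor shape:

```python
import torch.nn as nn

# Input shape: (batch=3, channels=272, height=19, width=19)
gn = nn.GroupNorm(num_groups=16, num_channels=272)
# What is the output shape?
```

Input: (3, 272, 19, 19) -> Output: (3, 272, 19, 19)

Answer: (3, 272, 19, 19)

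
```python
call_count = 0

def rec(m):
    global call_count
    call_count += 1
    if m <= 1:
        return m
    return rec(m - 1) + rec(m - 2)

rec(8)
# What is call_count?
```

Calls(m) = 1 + Calls(m-1) + Calls(m-2); Calls(0)=Calls(1)=1. For m=8 this gives 67.

Answer: 67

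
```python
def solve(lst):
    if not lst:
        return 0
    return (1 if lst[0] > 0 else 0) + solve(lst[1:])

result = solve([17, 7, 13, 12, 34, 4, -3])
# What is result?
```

Count of positive elements in [17, 7, 13, 12, 34, 4, -3] = 6

Answer: 6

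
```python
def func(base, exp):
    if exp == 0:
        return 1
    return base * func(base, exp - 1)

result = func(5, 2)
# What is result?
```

func(5, 2) = 5 * 5 = 25

Answer: 25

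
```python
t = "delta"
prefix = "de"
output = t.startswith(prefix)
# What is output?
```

Trace:
`t = "delta"` → t = 'delta'
`prefix = "de"` → prefix = 'de'
`output = t.startswith(prefix)` → output = True
So output = True

Answer: True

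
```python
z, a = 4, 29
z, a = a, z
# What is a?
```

Trace:
`z, a = 4, 29` → z = 4; a = 29
`z, a = a, z` → z = 29; a = 4
So a = 4

Answer: 4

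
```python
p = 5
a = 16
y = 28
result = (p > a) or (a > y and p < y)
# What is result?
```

Trace:
`p = 5` → p = 5
`a = 16` → a = 16
`y = 28` → y = 28
`result = (p > a) or (a > y and p < y)` → result = False
So result = False

Answer: False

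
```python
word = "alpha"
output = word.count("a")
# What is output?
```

Trace:
`word = "alpha"` → word = 'alpha'
`output = word.count("a")` → output = 2
So output = 2

Answer: 2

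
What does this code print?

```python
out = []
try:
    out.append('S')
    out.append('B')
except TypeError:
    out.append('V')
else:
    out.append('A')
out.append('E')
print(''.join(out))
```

Execution trace: 'S' (try body) → 'B' (try body, no exception) → 'A' (else) → 'E' (after the try/except). Output: SBAE

Answer: SBAE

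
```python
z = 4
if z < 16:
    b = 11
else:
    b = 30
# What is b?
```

Trace:
`z = 4` → z = 4
`if z < 16: ...` → z < 16 is True → b = 11
So b = 11

Answer: 11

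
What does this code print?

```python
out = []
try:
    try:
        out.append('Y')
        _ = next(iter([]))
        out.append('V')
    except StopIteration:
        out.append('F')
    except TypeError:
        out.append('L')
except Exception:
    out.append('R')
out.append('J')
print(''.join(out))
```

Execution trace: 'Y' (inner try body) → 'F' (inner except StopIteration) → 'J' (after the try/except). Output: YFJ

Answer: YFJ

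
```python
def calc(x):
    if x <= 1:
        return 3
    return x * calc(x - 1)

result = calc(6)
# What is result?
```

calc(6) = 6 * 5 * 4 * 3 * 2 * 3 = 2160

Answer: 2160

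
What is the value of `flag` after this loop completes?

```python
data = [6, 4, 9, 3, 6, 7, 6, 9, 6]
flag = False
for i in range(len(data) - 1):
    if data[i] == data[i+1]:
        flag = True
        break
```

Check consecutive duplicates in [6, 4, 9, 3, 6, 7, 6, 9, 6]
`flag` takes the values: False

Answer: False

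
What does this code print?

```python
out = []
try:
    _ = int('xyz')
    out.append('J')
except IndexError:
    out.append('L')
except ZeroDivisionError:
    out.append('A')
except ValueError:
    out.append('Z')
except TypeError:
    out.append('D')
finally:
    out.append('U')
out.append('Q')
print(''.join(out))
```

Execution trace: 'Z' (except ValueError) → 'U' (finally) → 'Q' (after the try/except). Output: ZUQ

Answer: ZUQ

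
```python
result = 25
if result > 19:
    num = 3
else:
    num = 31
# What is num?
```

Trace:
`result = 25` → result = 25
`if result > 19: ...` → result > 19 is True → num = 3
So num = 3

Answer: 3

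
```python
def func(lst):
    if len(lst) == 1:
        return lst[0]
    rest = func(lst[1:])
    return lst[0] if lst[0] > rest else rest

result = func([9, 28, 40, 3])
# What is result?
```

Recursive max over [9, 28, 40, 3] = 40

Answer: 40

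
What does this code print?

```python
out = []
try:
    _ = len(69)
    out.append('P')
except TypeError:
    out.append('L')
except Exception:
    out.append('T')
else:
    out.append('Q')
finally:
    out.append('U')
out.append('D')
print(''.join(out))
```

Execution trace: 'L' (except TypeError) → 'U' (finally) → 'D' (after the try/except). Output: LUD

Answer: LUD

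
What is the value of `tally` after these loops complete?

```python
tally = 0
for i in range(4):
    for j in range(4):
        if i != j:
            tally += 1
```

4² - 4 (exclude diagonal)
`tally` takes the values: 0 → 1 → 2 → 3 → 4 → 5 → 6 → 7 → 8 → 9 → 10 → 11 → 12

Answer: 12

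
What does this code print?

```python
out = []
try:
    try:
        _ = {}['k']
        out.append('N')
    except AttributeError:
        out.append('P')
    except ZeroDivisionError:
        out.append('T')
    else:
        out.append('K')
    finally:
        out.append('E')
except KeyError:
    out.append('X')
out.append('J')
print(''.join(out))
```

Execution trace: 'E' (finally) → 'X' (outer except KeyError) → 'J' (after the try/except). Output: EXJ

Answer: EXJ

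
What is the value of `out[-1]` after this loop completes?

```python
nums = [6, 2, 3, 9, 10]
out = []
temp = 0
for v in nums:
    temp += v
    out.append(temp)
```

Cumulative sum ends at 30
`out` takes the values: [] → [6] → [6, 8] → [6, 8, 11] → [6, 8, 11, 20] → [6, 8, 11, 20, 30]
So `out[-1]` = 30

Answer: 30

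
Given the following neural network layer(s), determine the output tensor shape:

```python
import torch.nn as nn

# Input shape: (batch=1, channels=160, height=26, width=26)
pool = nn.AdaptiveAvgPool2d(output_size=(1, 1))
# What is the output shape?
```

Input: (1, 160, 26, 26) -> Output: (1, 160, 1, 1)

Answer: (1, 160, 1, 1)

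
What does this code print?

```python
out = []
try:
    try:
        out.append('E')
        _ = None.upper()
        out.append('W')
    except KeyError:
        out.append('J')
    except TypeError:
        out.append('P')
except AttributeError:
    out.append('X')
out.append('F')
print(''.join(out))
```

Execution trace: 'E' (try body) → 'X' (outer except AttributeError) → 'F' (after the try/except). Output: EXF

Answer: EXF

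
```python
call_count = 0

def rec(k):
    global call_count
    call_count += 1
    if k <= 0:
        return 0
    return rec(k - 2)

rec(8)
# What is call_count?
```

Linear recursion stepping by 2: 5 calls from k=8 down to ≤0.

Answer: 5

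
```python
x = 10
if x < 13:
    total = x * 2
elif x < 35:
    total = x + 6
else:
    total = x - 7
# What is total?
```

Trace:
`x = 10` → x = 10
`if x < 13: ...` → x < 13 is True → total = 20
So total = 20

Answer: 20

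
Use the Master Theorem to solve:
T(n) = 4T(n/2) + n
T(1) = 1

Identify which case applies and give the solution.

a=4, b=2, f(n)=n. log_2(4) = 2. Since c=1 < 2, Case 1 applies: T(n) = Θ(n^log_b(a)) = O(n^2).

Answer: O(n^2) - Case 1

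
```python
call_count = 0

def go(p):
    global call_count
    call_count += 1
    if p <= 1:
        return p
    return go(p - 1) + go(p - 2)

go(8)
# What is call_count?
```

Calls(p) = 1 + Calls(p-1) + Calls(p-2); Calls(0)=Calls(1)=1. For p=8 this gives 67.

Answer: 67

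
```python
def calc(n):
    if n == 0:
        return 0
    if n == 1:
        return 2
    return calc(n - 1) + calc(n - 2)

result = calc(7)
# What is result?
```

Build up from base cases: calc(0)=0, calc(1)=2, calc(2)=2, calc(3)=4, calc(4)=6, calc(5)=10, calc(6)=16, ..., calc(7)=26

Answer: 26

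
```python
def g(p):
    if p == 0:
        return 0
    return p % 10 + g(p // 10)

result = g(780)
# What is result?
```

Sum of digits of 780: 0 + 8 + 7 = 15

Answer: 15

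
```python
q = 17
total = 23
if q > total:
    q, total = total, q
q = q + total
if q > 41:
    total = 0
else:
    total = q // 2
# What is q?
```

Trace:
`q = 17` → q = 17
`total = 23` → total = 23
`if q > total: ...` → q > total is False → no variable changes
`q = q + total` → q = 40
`if q > 41: ...` → q > 41 is False, take else branch → total = 20
So q = 40

Answer: 40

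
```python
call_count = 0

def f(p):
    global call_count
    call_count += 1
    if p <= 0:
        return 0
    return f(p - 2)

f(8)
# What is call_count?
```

Linear recursion stepping by 2: 5 calls from p=8 down to ≤0.

Answer: 5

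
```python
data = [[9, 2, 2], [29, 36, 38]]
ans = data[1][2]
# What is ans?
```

Trace:
`data = [[9, 2, 2], [29, 36, 38]]` → data = [[9, 2, 2], [29, 36, 38]]
`ans = data[1][2]` → ans = 38
So ans = 38

Answer: 38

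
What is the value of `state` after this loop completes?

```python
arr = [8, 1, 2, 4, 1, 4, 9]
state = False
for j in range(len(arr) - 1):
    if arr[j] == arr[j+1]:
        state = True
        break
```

Check consecutive duplicates in [8, 1, 2, 4, 1, 4, 9]
`state` takes the values: False

Answer: False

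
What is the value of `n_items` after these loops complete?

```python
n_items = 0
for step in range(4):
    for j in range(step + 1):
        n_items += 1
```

Triangle: 1 + 2 + ... + 4
`n_items` takes the values: 0 → 1 → 2 → 3 → 4 → 5 → 6 → 7 → 8 → 9 → 10

Answer: 10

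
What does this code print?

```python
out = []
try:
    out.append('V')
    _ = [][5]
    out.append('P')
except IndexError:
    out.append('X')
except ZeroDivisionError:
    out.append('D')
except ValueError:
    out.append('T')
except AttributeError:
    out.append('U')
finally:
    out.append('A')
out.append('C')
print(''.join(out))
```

Execution trace: 'V' (try body) → 'X' (except IndexError) → 'A' (finally) → 'C' (after the try/except). Output: VXAC

Answer: VXAC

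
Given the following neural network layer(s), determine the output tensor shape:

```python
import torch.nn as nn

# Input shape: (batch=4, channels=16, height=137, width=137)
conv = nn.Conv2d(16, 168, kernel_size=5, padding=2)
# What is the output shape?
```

Input: (4, 16, 137, 137) -> Output: (4, 168, 137, 137)

Answer: (4, 168, 137, 137)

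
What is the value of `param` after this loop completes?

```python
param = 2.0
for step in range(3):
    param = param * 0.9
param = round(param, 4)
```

Exponential decay: 2.0 * 0.9^3
`param` takes the values: 2.0 → 1.8 → 1.62 → 1.458

Answer: 1.458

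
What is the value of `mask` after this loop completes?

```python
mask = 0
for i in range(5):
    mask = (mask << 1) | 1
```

Build 5 consecutive 1-bits: 0b11111
`mask` takes the values: 0 → 1 → 3 → 7 → 15 → 31

Answer: 31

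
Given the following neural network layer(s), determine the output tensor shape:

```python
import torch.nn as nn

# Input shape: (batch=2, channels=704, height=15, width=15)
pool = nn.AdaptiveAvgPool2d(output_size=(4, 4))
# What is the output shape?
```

Input: (2, 704, 15, 15) -> Output: (2, 704, 4, 4)

Answer: (2, 704, 4, 4)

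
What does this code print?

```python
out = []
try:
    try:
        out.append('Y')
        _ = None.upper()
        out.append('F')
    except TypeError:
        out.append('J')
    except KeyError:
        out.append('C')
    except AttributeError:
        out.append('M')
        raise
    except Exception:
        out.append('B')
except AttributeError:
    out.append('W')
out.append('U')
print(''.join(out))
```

Execution trace: 'Y' (inner try body) → 'M' (inner except AttributeError) → 'W' (outer except AttributeError) → 'U' (after the try/except). Output: YMWU

Answer: YMWU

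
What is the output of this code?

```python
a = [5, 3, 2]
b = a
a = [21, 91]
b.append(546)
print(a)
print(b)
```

Key concept: rebinding vs mutation: a is rebound to a new list, b still points at the original.
Step by step:
`a = [5, 3, 2]` → a = [5, 3, 2]
`b = a` → b = [5, 3, 2] (same object as a)
`a = [21, 91]` → a = [21, 91]
`b.append(546)` → b = [5, 3, 2, 546]
`print(a)` → prints [21, 91]
`print(b)` → prints [5, 3, 2, 546]

Answer:
[21, 91]
[5, 3, 2, 546]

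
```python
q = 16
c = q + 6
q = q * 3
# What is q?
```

Trace:
`q = 16` → q = 16
`c = q + 6` → c = 22
`q = q * 3` → q = 48
So q = 48

Answer: 48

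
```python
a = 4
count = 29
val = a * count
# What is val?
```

Trace:
`a = 4` → a = 4
`count = 29` → count = 29
`val = a * count` → val = 116
So val = 116

Answer: 116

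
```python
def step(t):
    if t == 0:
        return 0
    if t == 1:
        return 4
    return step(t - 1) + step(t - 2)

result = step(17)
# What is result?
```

Build up from base cases: step(0)=0, step(1)=4, step(2)=4, step(3)=8, step(4)=12, step(5)=20, step(6)=32, ..., step(17)=6388

Answer: 6388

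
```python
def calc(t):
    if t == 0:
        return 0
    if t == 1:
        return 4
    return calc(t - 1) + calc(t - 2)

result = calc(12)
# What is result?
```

Build up from base cases: calc(0)=0, calc(1)=4, calc(2)=4, calc(3)=8, calc(4)=12, calc(5)=20, calc(6)=32, ..., calc(12)=576

Answer: 576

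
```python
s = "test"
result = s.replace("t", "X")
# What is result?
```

Trace:
`s = "test"` → s = 'test'
`result = s.replace("t", "X")` → result = 'XesX'
So result = 'XesX'

Answer: 'XesX'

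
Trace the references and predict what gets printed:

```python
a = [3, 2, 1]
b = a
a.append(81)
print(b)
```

Key concept: basic list aliasing.
Step by step:
`a = [3, 2, 1]` → a = [3, 2, 1]
`b = a` → b = [3, 2, 1] (same object as a)
`a.append(81)` → a = [3, 2, 1, 81] (same object as b); b = [3, 2, 1, 81] (same object as a)
`print(b)` → prints [3, 2, 1, 81]

Answer: [3, 2, 1, 81]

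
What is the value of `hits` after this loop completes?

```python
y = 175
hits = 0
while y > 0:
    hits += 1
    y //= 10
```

Count digits by repeated division by 10
`hits` takes the values: 0 → 1 → 2 → 3

Answer: 3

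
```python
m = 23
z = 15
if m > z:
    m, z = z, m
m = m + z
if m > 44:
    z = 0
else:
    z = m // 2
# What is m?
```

Trace:
`m = 23` → m = 23
`z = 15` → z = 15
`if m > z: ...` → m > z is True → m = 15; z = 23
`m = m + z` → m = 38
`if m > 44: ...` → m > 44 is False, take else branch → z = 19
So m = 38

Answer: 38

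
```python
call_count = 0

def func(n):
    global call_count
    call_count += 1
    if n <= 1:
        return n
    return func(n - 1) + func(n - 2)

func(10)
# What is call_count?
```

Calls(n) = 1 + Calls(n-1) + Calls(n-2); Calls(0)=Calls(1)=1. For n=10 this gives 177.

Answer: 177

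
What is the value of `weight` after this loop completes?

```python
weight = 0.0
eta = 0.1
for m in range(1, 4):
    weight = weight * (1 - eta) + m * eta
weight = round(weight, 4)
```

Moving average with lr=0.1
`weight` takes the values: 0.0 → 0.1 → 0.29 → 0.561

Answer: 0.561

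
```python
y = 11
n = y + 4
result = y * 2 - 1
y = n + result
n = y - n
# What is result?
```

Trace:
`y = 11` → y = 11
`n = y + 4` → n = 15
`result = y * 2 - 1` → result = 21
`y = n + result` → y = 36
`n = y - n` → n = 21
So result = 21

Answer: 21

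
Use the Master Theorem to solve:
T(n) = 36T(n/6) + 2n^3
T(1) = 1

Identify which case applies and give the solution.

a=36, b=6, f(n)=2n^3. log_6(36) = 2. Since c=3 > 2 and the regularity condition holds (36(n/6)^3 = (36/6^3)n^3 with 36/6^3 < 1), Case 3 applies: T(n) = Θ(f(n)) = O(n^3).

Answer: O(n^3) - Case 3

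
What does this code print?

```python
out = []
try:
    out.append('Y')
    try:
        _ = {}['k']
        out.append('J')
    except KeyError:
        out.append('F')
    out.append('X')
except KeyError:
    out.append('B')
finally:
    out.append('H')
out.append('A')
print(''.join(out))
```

Execution trace: 'Y' (try body) → 'F' (inner except KeyError) → 'X' (try body, no exception) → 'H' (finally) → 'A' (after the try/except). Output: YFXHA

Answer: YFXHA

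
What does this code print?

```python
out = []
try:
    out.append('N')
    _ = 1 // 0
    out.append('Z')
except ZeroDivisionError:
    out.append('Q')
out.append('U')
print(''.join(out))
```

Execution trace: 'N' (try body) → 'Q' (except ZeroDivisionError) → 'U' (after the try/except). Output: NQU

Answer: NQU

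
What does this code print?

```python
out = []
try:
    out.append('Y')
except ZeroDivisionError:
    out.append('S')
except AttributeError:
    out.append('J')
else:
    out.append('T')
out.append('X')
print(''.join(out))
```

Execution trace: 'Y' (try body, no exception) → 'T' (else) → 'X' (after the try/except). Output: YTX

Answer: YTX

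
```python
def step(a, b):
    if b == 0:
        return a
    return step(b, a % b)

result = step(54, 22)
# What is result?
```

step(54, 22) -> step(22, 10) -> step(10, 2) -> step(2, 0) -> 2

Answer: 2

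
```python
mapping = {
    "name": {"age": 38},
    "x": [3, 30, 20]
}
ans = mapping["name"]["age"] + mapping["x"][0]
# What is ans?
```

Trace:
`mapping = { ...` → mapping = {'name': {'age': 38}, 'x': [3, 30, 20]}
`ans = mapping["name"]["age"] + mapping["x"][0]` → ans = 41
So ans = 41

Answer: 41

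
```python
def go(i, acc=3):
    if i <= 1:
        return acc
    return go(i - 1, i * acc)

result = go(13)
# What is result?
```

Accumulator trace (n, acc): (13, 3) -> (12, 39) -> (11, 468) -> (10, 5148) -> (9, 51480) -> (8, 463320) -> (7, 3706560) -> (6, 25945920) -> (5, 155675520) -> (4, 778377600) -> (3, 3113510400) -> (2, 9340531200) -> (1, 18681062400) -> return 18681062400

Answer: 18681062400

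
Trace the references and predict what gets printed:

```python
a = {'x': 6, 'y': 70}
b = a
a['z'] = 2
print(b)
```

Key concept: dict aliasing.
Step by step:
`a = {'x': 6, 'y': 70}` → a = {'x': 6, 'y': 70}
`b = a` → b = {'x': 6, 'y': 70} (same object as a)
`a['z'] = 2` → a = {'x': 6, 'y': 70, 'z': 2} (same object as b); b = {'x': 6, 'y': 70, 'z': 2} (same object as a)
`print(b)` → prints {'x': 6, 'y': 70, 'z': 2}

Answer: {'x': 6, 'y': 70, 'z': 2}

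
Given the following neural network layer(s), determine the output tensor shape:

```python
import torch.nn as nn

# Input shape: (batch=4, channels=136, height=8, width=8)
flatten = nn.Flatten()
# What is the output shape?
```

Input: (4, 136, 8, 8) -> Output: (4, 8704)

Answer: (4, 8704)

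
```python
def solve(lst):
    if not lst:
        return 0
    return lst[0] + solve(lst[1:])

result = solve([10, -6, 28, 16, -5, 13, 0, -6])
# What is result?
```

10 + (-6) + 28 + 16 + (-5) + 13 + 0 + (-6) + 0 = 50

Answer: 50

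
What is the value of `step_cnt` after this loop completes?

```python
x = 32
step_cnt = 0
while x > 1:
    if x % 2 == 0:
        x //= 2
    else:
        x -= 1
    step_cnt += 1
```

Steps to reduce 32 to 1
`step_cnt` takes the values: 0 → 1 → 2 → 3 → 4 → 5

Answer: 5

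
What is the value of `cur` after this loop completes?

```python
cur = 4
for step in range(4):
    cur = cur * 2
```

Multiply by 2, 4 times: 4 * 2^4 = 64
`cur` takes the values: 4 → 8 → 16 → 32 → 64

Answer: 64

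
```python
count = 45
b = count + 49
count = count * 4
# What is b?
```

Trace:
`count = 45` → count = 45
`b = count + 49` → b = 94
`count = count * 4` → count = 180
So b = 94

Answer: 94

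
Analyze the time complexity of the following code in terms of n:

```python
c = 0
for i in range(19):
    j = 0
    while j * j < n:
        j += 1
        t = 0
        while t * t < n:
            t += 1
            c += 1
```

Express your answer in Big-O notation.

Each loop level contributes: 1 × √n × √n. Multiplying the contributions gives O(n).

Answer: O(n)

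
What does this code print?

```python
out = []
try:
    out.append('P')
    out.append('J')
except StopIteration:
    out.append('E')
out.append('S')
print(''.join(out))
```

Execution trace: 'P' (try body) → 'J' (try body, no exception) → 'S' (after the try/except). Output: PJS

Answer: PJS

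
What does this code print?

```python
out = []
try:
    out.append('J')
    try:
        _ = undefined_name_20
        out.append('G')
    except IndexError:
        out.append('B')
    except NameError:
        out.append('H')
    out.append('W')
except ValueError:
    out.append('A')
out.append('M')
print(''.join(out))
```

Execution trace: 'J' (try body) → 'H' (inner except NameError) → 'W' (try body, no exception) → 'M' (after the try/except). Output: JHWM

Answer: JHWM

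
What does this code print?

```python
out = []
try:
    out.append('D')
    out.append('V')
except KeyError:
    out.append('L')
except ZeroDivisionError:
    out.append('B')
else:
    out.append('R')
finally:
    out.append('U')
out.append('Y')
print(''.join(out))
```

Execution trace: 'D' (try body) → 'V' (try body, no exception) → 'R' (else) → 'U' (finally) → 'Y' (after the try/except). Output: DVRUY

Answer: DVRUY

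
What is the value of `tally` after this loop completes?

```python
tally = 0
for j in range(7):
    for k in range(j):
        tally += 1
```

Triangle number: 0+1+2+...+6
`tally` takes the values: 0 → 1 → 2 → 3 → 4 → 5 → 6 → 7 → 8 → 9 → 10 → 11 → 12 → 13 → 14 → 15 → 16 → 17 → 18 → 19 → 20 → 21

Answer: 21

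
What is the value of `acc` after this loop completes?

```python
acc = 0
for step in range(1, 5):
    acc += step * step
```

Sum of squares 1² to 4² = 30
`acc` takes the values: 0 → 1 → 5 → 14 → 30

Answer: 30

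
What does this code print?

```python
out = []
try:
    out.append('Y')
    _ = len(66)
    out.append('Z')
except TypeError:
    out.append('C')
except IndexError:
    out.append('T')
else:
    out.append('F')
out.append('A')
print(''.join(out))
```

Execution trace: 'Y' (try body) → 'C' (except TypeError) → 'A' (after the try/except). Output: YCA

Answer: YCA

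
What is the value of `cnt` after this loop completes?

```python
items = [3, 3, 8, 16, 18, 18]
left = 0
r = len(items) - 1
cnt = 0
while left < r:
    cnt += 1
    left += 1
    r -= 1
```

Iterations until pointers meet (list length 6)
`cnt` takes the values: 0 → 1 → 2 → 3

Answer: 3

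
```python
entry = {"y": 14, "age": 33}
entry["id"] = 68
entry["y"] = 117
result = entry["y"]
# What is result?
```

Trace:
`entry = {"y": 14, "age": 33}` → entry = {'y': 14, 'age': 33}
`entry["id"] = 68` → entry = {'y': 14, 'age': 33, 'id': 68}
`entry["y"] = 117` → entry = {'y': 117, 'age': 33, 'id': 68}
`result = entry["y"]` → result = 117
So result = 117

Answer: 117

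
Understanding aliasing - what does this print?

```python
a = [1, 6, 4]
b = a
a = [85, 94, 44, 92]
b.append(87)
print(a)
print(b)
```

Key concept: rebinding vs mutation: a is rebound to a new list, b still points at the original.
Step by step:
`a = [1, 6, 4]` → a = [1, 6, 4]
`b = a` → b = [1, 6, 4] (same object as a)
`a = [85, 94, 44, 92]` → a = [85, 94, 44, 92]
`b.append(87)` → b = [1, 6, 4, 87]
`print(a)` → prints [85, 94, 44, 92]
`print(b)` → prints [1, 6, 4, 87]

Answer:
[85, 94, 44, 92]
[1, 6, 4, 87]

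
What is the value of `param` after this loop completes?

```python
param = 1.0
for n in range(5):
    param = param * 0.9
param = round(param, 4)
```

Exponential decay: 1.0 * 0.9^5
`param` takes the values: 1.0 → 0.9 → 0.81 → 0.729 → 0.6561 → 0.59049 → 0.5905

Answer: 0.5905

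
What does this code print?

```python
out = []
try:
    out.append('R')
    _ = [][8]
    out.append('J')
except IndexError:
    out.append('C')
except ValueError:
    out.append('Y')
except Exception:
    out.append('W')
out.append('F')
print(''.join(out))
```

Execution trace: 'R' (try body) → 'C' (except IndexError) → 'F' (after the try/except). Output: RCF

Answer: RCF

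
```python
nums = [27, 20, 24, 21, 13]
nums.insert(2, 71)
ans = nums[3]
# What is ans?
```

Trace:
`nums = [27, 20, 24, 21, 13]` → nums = [27, 20, 24, 21, 13]
`nums.insert(2, 71)` → nums = [27, 20, 71, 24, 21, 13]
`ans = nums[3]` → ans = 24
So ans = 24

Answer: 24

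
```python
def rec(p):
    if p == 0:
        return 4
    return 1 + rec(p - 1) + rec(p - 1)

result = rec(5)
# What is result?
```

rec(p) = 1 + 2·rec(p-1), rec(0)=4. Closed form: (4+1)·2^5 - 1 = 159.

Answer: 159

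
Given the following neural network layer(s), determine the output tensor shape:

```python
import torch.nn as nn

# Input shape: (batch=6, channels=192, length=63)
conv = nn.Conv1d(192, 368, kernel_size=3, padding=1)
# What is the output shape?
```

Input: (6, 192, 63) -> Output: (6, 368, 63)

Answer: (6, 368, 63)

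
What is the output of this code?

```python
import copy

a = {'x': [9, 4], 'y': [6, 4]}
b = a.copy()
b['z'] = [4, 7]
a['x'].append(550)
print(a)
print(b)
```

Key concept: shallow copy of dict with mutable values.
Step by step:
`a = {'x': [9, 4], 'y': [6, 4]}` → a = {'x': [9, 4], 'y': [6, 4]}
`b = a.copy()` → b = {'x': [9, 4], 'y': [6, 4]}
`b['z'] = [4, 7]` → b = {'x': [9, 4], 'y': [6, 4], 'z': [4, 7]}
`a['x'].append(550)` → a = {'x': [9, 4, 550], 'y': [6, 4]}; b = {'x': [9, 4, 550], 'y': [6, 4], 'z': [4, 7]}
`print(a)` → prints {'x': [9, 4, 550], 'y': [6, 4]}
`print(b)` → prints {'x': [9, 4, 550], 'y': [6, 4], 'z': [4, 7]}

Answer:
{'x': [9, 4, 550], 'y': [6, 4]}
{'x': [9, 4, 550], 'y': [6, 4], 'z': [4, 7]}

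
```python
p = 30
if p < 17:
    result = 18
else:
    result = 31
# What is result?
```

Trace:
`p = 30` → p = 30
`if p < 17: ...` → p < 17 is False, take else branch → result = 31
So result = 31

Answer: 31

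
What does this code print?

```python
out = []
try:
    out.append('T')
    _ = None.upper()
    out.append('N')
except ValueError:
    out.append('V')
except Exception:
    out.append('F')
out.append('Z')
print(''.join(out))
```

Execution trace: 'T' (try body) → 'F' (except Exception) → 'Z' (after the try/except). Output: TFZ

Answer: TFZ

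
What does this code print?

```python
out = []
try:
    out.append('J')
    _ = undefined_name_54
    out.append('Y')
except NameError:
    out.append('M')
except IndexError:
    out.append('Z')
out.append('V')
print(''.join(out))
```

Execution trace: 'J' (try body) → 'M' (except NameError) → 'V' (after the try/except). Output: JMV

Answer: JMV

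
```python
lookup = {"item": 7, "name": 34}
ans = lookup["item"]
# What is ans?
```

Trace:
`lookup = {"item": 7, "name": 34}` → lookup = {'item': 7, 'name': 34}
`ans = lookup["item"]` → ans = 7
So ans = 7

Answer: 7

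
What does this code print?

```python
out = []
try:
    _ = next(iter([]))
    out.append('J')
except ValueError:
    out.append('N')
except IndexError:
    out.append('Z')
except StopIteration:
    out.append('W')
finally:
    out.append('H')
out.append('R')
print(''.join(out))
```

Execution trace: 'W' (except StopIteration) → 'H' (finally) → 'R' (after the try/except). Output: WHR

Answer: WHR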